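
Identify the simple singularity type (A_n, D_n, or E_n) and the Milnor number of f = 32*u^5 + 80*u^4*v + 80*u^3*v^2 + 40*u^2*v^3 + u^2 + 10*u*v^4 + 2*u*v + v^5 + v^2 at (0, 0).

Type A_{4}, Milnor number mu = 4.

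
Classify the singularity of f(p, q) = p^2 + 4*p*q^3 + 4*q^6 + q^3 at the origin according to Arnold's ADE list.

A_{2}

The Hessian of f at 0 has rank 1. Corank 1: A-series; mu = 2 gives A_2.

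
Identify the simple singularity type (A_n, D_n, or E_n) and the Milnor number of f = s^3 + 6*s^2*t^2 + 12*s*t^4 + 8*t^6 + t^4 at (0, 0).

The Hessian of f at 0 has rank 0. Corank 2; j^3 = s^3 is a perfect cube, so E-series; the 4-jet and mu = 6 give E_6.

Type E_6, Milnor number mu = 6.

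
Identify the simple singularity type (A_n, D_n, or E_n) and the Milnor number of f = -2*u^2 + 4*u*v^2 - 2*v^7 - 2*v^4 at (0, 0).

Type A6, Milnor number mu = 6.

The Hessian of f at 0 has rank 1. Corank 1: A-series; mu = 6 gives A_6.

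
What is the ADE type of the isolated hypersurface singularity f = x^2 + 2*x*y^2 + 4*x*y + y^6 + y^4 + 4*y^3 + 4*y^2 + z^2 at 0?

A_{5}

The Hessian of f at 0 is [[2, 4, 0], [4, 8, 0], [0, 0, 2]] with rank 2, so corank 1. A Groebner basis of the Jacobian ideal J(f) in C{x,y,z} is {x^3 + 12*x^2 + 40*x*y - 32*x - 64*y, x^2*y - 4*x^2 - 12*x*y + 8*x + 16*y, x + y^2 + 2*y, z}; counting standard monomials gives mu = 5. Corank 1: A-series; mu = 5 gives A_5.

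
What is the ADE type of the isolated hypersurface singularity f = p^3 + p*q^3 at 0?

The Hessian of f at 0 is [[0, 0], [0, 0]] with rank 0, so corank 2. A Groebner basis of the Jacobian ideal J(f) in C{p,q} is {p^3, p*q^2, 3*p^2 + q^3}; counting standard monomials gives mu = 7. Corank 2; j^3 = p^3 is a perfect cube, so E-series; the 4-jet and mu = 7 give E_7.

E_7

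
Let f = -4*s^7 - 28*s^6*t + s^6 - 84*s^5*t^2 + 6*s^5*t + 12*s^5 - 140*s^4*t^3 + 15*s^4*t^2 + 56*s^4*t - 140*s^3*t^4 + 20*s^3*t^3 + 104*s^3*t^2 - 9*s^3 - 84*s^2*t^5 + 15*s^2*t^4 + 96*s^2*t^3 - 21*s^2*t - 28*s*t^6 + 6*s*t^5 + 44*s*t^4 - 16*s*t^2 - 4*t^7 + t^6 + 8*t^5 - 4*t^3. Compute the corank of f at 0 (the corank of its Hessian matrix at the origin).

Hessian at 0 has rank 0.

2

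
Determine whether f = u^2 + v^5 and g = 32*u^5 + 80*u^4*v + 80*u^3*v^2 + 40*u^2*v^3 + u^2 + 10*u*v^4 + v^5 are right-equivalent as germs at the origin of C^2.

Yes.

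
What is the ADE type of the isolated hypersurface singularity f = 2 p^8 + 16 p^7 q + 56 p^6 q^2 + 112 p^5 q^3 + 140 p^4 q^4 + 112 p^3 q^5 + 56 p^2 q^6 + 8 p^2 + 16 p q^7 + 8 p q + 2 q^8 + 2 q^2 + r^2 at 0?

The Hessian of f at 0 is [[16, 8, 0], [8, 4, 0], [0, 0, 2]] with rank 2, so corank 1. A Groebner basis of the Jacobian ideal J(f) in C{p,q,r} is {q^7, p + q/2, r}; counting standard monomials gives mu = 7. Corank 1: A-series; mu = 7 gives A_7.

A_{7}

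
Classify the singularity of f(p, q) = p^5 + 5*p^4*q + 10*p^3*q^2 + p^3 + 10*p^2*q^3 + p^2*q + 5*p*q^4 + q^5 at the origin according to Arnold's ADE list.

D_{6}

The Hessian of f at 0 is [[0, 0], [0, 0]] with rank 0, so corank 2. A Groebner basis of the Jacobian ideal J(f) in C{p,q} is {-p*q/5 + q^4, p*q^2, p^2 + p*q}; counting standard monomials gives mu = 6. Corank 2; j^3 = p^2*(p + q) has shape L^2 M (L != M), so D-series; mu = 6 gives D_6.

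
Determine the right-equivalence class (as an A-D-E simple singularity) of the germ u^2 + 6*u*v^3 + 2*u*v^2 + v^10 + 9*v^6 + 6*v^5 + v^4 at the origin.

A_9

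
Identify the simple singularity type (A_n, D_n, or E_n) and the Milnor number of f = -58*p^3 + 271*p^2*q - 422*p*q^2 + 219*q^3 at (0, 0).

Type D_4, Milnor number mu = 4.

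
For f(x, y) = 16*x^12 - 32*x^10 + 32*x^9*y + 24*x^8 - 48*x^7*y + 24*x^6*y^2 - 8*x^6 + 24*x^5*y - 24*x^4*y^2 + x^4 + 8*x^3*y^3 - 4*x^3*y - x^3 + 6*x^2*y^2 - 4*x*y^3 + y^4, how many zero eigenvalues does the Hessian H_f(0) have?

2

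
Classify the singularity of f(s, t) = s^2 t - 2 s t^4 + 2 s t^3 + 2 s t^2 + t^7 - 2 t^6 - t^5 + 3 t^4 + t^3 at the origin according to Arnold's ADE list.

D_5

The Hessian of f at 0 has rank 0. Corank 2; j^3 = t*(s + t)^2 has shape L^2 M (L != M), so D-series; mu = 5 gives D_5.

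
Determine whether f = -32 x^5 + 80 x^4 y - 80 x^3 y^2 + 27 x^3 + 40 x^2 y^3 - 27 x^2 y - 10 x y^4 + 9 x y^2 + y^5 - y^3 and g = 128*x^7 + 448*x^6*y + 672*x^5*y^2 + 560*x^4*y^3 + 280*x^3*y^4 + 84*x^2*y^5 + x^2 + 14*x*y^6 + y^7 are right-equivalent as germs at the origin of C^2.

No.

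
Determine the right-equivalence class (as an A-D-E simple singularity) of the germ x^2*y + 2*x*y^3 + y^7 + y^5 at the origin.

D_8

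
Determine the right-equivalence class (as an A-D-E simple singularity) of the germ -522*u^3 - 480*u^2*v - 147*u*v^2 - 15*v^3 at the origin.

D_{4}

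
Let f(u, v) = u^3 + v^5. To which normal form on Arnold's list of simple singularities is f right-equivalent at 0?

E_{8}

The Hessian of f at 0 is [[0, 0], [0, 0]] with rank 0, so corank 2. A Groebner basis of the Jacobian ideal J(f) in C{u,v} is {v^4, u^2}; counting standard monomials gives mu = 8. Corank 2; j^3 = u^3 is a perfect cube, so E-series; the 5-jet and mu = 8 give E_8.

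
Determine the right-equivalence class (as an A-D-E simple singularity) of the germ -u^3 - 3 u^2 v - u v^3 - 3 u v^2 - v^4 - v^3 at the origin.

E_7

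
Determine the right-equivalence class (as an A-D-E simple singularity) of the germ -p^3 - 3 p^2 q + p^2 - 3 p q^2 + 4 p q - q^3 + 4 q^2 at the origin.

A_{2}

The Hessian of f at 0 has rank 1. Corank 1: A-series; mu = 2 gives A_2.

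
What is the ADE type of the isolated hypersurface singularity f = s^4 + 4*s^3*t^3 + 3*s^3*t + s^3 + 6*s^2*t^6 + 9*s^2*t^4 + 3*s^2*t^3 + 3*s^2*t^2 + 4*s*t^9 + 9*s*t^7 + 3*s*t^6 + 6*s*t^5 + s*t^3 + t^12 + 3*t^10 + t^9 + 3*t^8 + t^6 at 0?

E_7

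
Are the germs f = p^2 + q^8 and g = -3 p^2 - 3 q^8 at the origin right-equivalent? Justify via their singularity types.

Yes.

The Hessian of f at 0 is [[2, 0], [0, 0]] with rank 1, so corank 1. A Groebner basis of the Jacobian ideal J(f) in C{p,q} is {q^7, p}; counting standard monomials gives mu = 7. Corank 1: A-series; mu = 7 gives A_7. The Hessian of g at 0 is [[-6, 0], [0, 0]] with rank 1, so corank 1. A Groebner basis of the Jacobian ideal J(g) in C{p,q} is {q^7, p}; counting standard monomials gives mu = 7. Corank 1: A-series; mu = 7 gives A_7. Both have type A_7, hence right-equivalent.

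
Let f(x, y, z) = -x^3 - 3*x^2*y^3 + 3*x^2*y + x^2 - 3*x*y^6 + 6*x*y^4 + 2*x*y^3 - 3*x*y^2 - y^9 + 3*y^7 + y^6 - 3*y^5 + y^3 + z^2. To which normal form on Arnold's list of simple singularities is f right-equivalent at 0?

A2

The Hessian of f at 0 is [[2, 0, 0], [0, 0, 0], [0, 0, 2]] with rank 2, so corank 1. A Groebner basis of the Jacobian ideal J(f) in C{x,y,z} is {y^2, x, z}; counting standard monomials gives mu = 2. Corank 1: A-series; mu = 2 gives A_2.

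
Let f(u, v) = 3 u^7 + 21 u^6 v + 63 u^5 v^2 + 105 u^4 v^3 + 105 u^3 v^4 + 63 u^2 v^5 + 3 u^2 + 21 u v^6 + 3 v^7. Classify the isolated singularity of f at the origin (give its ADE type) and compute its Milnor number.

The Hessian of f at 0 is [[6, 0], [0, 0]] with rank 1, so corank 1. A Groebner basis of the Jacobian ideal J(f) in C{u,v} is {v^6, u}; counting standard monomials gives mu = 6. Corank 1: A-series; mu = 6 gives A_6.

Type A_{6}, Milnor number mu = 6.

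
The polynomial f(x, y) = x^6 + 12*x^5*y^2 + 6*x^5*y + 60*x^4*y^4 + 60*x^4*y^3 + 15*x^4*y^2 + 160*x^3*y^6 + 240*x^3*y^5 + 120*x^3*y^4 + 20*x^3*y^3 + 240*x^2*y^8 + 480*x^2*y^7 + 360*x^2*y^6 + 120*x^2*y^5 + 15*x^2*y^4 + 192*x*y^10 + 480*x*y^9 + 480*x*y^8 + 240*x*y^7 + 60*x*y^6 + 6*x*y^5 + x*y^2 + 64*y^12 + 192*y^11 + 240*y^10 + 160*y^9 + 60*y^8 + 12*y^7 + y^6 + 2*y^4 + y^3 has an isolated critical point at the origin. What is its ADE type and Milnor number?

Type D7, Milnor number mu = 7.

The Hessian of f at 0 has rank 0. Corank 2; j^3 = y^2*(x + y) has shape L^2 M (L != M), so D-series; mu = 7 gives D_7.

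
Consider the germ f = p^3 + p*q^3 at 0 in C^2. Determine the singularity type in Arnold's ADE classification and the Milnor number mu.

Type E_{7}, Milnor number mu = 7.

The Hessian of f at 0 is [[0, 0], [0, 0]] with rank 0, so corank 2. A Groebner basis of the Jacobian ideal J(f) in C{p,q} is {p^3, p*q^2, 3*p^2 + q^3}; counting standard monomials gives mu = 7. Corank 2; j^3 = p^3 is a perfect cube, so E-series; the 4-jet and mu = 7 give E_7.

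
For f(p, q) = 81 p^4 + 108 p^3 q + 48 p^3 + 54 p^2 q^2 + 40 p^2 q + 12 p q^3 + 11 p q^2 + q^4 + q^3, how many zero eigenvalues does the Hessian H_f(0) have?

2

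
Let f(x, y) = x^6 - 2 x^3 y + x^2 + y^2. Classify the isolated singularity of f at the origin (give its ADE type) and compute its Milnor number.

The Hessian of f at 0 is [[2, 0], [0, 2]] with rank 2, so corank 0. A Groebner basis of the Jacobian ideal J(f) in C{x,y} is {x, y}; counting standard monomials gives mu = 1. Corank 0: nondegenerate Morse point, so A_1.

Type A1, Milnor number mu = 1.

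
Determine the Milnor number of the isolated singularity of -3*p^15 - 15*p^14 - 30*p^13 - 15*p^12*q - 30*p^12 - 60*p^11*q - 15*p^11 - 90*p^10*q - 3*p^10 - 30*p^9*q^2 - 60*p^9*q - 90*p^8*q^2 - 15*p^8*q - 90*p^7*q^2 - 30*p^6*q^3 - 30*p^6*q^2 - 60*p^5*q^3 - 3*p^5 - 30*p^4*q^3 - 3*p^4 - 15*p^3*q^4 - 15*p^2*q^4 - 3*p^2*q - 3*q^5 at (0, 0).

6

The Hessian of f at 0 has rank 0. Corank 2; j^3 = -3*p^2*q has shape L^2 M (L != M), so D-series; mu = 6 gives D_6.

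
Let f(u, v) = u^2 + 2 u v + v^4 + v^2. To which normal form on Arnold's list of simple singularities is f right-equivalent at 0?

The Hessian of f at 0 is [[2, 2], [2, 2]] with rank 1, so corank 1. A Groebner basis of the Jacobian ideal J(f) in C{u,v} is {v^3, u + v}; counting standard monomials gives mu = 3. Corank 1: A-series; mu = 3 gives A_3.

A_{3}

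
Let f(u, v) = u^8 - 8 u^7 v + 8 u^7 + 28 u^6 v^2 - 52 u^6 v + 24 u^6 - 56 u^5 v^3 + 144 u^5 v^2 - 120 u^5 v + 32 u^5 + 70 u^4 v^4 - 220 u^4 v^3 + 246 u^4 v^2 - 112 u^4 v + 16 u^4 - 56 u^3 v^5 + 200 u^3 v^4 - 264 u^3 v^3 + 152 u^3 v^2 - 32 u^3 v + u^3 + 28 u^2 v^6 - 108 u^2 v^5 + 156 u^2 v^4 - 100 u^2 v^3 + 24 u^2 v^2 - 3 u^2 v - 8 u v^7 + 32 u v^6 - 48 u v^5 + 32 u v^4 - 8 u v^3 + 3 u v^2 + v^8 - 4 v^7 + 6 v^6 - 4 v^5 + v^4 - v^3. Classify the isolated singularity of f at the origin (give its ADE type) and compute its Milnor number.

Type E6, Milnor number mu = 6.

The Hessian of f at 0 has rank 0. Corank 2; j^3 = (u - v)^3 is a perfect cube, so E-series; the 4-jet and mu = 6 give E_6.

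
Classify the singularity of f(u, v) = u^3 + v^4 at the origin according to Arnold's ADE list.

E_6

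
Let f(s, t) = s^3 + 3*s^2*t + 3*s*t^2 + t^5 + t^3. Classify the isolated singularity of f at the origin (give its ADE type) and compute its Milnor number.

Type E8, Milnor number mu = 8.

The Hessian of f at 0 is [[0, 0], [0, 0]] with rank 0, so corank 2. A Groebner basis of the Jacobian ideal J(f) in C{s,t} is {t^4, s^2 + 2*s*t + t^2}; counting standard monomials gives mu = 8. Corank 2; j^3 = (s + t)^3 is a perfect cube, so E-series; the 5-jet and mu = 8 give E_8.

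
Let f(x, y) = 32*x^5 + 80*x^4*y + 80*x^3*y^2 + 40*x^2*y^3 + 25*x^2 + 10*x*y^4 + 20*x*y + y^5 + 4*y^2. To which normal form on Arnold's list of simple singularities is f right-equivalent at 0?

The Hessian of f at 0 is [[50, 20], [20, 8]] with rank 1, so corank 1. A Groebner basis of the Jacobian ideal J(f) in C{x,y} is {y^4, x + 2*y/5}; counting standard monomials gives mu = 4. Corank 1: A-series; mu = 4 gives A_4.

A4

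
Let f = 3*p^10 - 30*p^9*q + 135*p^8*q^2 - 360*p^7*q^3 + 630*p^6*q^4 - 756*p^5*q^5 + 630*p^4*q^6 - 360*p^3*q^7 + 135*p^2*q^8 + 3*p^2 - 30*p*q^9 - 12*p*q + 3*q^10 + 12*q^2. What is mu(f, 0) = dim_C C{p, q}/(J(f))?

The Hessian of f at 0 is [[6, -12], [-12, 24]] with rank 1, so corank 1. A Groebner basis of the Jacobian ideal J(f) in C{p,q} is {q^9, p - 2*q}; counting standard monomials gives mu = 9. Corank 1: A-series; mu = 9 gives A_9.

9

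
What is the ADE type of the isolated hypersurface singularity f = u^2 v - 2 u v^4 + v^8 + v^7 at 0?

D_{9}

The Hessian of f at 0 has rank 0. Corank 2; j^3 = u^2*v has shape L^2 M (L != M), so D-series; mu = 9 gives D_9.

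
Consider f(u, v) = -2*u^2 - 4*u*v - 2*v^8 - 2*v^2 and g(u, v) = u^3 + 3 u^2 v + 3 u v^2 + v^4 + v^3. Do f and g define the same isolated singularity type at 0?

No.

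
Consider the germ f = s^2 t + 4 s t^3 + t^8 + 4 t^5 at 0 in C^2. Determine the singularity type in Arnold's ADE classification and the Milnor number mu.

Type D_{9}, Milnor number mu = 9.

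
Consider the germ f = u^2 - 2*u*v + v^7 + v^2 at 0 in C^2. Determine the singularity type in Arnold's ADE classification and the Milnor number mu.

Type A_{6}, Milnor number mu = 6.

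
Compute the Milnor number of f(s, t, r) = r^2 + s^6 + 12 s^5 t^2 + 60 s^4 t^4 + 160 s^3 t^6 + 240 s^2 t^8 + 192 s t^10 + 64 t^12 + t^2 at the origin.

5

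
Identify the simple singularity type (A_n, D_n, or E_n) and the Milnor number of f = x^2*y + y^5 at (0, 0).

Type D6, Milnor number mu = 6.

The Hessian of f at 0 has rank 0. Corank 2; j^3 = x^2*y has shape L^2 M (L != M), so D-series; mu = 6 gives D_6.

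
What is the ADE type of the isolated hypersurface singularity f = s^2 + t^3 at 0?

The Hessian of f at 0 has rank 1. Corank 1: A-series; mu = 2 gives A_2.

A_{2}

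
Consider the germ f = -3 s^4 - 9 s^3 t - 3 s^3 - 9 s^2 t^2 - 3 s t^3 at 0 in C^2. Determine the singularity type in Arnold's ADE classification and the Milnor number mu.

Type E_{7}, Milnor number mu = 7.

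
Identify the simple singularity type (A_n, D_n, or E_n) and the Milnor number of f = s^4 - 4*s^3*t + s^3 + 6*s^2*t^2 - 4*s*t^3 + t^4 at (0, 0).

The Hessian of f at 0 is [[0, 0], [0, 0]] with rank 0, so corank 2. A Groebner basis of the Jacobian ideal J(f) in C{s,t} is {t^4, s*t^2 - t^3/3, s^2}; counting standard monomials gives mu = 6. Corank 2; j^3 = s^3 is a perfect cube, so E-series; the 4-jet and mu = 6 give E_6.

Type E_6, Milnor number mu = 6.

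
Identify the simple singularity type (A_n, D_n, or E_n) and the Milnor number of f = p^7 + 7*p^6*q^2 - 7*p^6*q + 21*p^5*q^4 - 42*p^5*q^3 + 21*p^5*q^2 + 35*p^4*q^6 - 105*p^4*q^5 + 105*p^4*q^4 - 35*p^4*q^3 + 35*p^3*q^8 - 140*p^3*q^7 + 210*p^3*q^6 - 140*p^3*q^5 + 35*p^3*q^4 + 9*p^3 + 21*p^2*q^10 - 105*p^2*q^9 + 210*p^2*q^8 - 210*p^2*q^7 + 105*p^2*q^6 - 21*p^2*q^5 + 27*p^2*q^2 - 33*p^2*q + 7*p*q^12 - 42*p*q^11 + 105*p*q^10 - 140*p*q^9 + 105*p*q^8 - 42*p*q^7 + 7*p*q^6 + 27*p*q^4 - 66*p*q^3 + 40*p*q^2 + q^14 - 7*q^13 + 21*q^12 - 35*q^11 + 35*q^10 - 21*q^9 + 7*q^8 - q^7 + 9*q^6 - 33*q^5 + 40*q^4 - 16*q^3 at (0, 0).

Type D_8, Milnor number mu = 8.

The Hessian of f at 0 has rank 0. Corank 2; j^3 = (p - q)*(3*p - 4*q)^2 has shape L^2 M (L != M), so D-series; mu = 8 gives D_8.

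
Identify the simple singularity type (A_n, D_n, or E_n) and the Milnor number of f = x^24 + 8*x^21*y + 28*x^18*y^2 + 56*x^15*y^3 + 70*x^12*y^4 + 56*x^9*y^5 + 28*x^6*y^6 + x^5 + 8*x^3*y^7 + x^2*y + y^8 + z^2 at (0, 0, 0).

Type D_{9}, Milnor number mu = 9.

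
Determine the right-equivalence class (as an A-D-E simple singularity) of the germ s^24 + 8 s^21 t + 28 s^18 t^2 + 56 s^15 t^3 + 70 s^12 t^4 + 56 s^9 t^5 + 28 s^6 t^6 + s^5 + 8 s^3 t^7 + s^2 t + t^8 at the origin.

D_{9}

The Hessian of f at 0 has rank 0. Corank 2; j^3 = s^2*t has shape L^2 M (L != M), so D-series; mu = 9 gives D_9.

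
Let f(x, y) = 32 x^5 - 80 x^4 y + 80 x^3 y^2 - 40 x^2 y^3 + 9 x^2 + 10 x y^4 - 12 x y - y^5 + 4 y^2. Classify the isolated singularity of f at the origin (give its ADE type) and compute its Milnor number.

Type A_4, Milnor number mu = 4.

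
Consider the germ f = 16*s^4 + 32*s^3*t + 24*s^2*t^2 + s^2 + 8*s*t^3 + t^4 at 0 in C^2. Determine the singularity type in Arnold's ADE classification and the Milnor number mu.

Type A_3, Milnor number mu = 3.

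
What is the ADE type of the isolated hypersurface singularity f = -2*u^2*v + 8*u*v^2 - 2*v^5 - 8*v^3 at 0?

D_{6}

The Hessian of f at 0 has rank 0. Corank 2; j^3 = -2*v*(u - 2*v)^2 has shape L^2 M (L != M), so D-series; mu = 6 gives D_6.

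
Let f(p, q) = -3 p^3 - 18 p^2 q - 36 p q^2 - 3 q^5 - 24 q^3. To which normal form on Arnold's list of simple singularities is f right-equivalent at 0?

The Hessian of f at 0 is [[0, 0], [0, 0]] with rank 0, so corank 2. A Groebner basis of the Jacobian ideal J(f) in C{p,q} is {q^4, p^2 + 4*p*q + 4*q^2}; counting standard monomials gives mu = 8. Corank 2; j^3 = -3*(p + 2*q)^3 is a perfect cube, so E-series; the 5-jet and mu = 8 give E_8.

E8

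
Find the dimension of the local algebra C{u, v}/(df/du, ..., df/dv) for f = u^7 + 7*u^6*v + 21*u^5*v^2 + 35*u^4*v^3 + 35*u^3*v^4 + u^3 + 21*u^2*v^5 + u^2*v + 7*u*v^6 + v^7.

8

The Hessian of f at 0 has rank 0. Corank 2; j^3 = u^2*(u + v) has shape L^2 M (L != M), so D-series; mu = 8 gives D_8.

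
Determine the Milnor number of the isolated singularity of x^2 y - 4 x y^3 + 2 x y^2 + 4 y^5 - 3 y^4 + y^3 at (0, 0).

5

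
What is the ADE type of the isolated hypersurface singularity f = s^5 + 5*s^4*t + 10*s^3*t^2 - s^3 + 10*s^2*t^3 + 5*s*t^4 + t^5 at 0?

E_{8}

The Hessian of f at 0 is [[0, 0], [0, 0]] with rank 0, so corank 2. A Groebner basis of the Jacobian ideal J(f) in C{s,t} is {t^5, s*t^3 + t^4/4, s^2}; counting standard monomials gives mu = 8. Corank 2; j^3 = -s^3 is a perfect cube, so E-series; the 5-jet and mu = 8 give E_8.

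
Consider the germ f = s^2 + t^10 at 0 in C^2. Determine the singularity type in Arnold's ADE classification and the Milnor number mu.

The Hessian of f at 0 has rank 1. Corank 1: A-series; mu = 9 gives A_9.

Type A_{9}, Milnor number mu = 9.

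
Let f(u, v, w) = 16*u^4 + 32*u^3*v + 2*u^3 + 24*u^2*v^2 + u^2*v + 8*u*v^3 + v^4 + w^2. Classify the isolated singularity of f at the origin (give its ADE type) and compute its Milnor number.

Type D_{5}, Milnor number mu = 5.

The Hessian of f at 0 has rank 1. Corank 2; j^3 = u^2*(2*u + v) has shape L^2 M (L != M), so D-series; mu = 5 gives D_5.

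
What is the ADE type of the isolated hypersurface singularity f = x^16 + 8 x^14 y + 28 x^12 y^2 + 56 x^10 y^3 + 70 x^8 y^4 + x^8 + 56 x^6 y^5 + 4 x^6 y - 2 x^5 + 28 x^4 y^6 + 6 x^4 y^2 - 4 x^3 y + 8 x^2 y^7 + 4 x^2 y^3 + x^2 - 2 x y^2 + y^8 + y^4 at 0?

A7

The Hessian of f at 0 has rank 1. Corank 1: A-series; mu = 7 gives A_7.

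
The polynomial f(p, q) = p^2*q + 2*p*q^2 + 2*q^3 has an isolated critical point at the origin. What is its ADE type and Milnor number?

Type D_{4}, Milnor number mu = 4.

The Hessian of f at 0 has rank 0. Corank 2; j^3 = q*(p^2 + 2*p*q + 2*q^2) splits into three distinct lines over C (the quadratic factor has nonzero discriminant), so D_4.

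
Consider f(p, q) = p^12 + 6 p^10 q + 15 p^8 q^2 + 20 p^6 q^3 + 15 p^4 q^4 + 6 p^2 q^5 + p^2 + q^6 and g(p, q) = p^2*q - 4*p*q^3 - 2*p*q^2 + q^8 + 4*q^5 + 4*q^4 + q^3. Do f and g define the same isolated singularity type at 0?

The Hessian of f at 0 has rank 1. Corank 1: A-series; mu = 5 gives A_5. The Hessian of g at 0 has rank 0. Corank 2; j^3 = q*(p - q)^2 has shape L^2 M (L != M), so D-series; mu = 9 gives D_9. f is A_5 but g is D_9, hence not right-equivalent.

No.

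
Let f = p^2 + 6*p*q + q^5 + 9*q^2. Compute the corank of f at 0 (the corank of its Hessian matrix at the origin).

The Hessian at 0 is [[2, 6], [6, 18]] of rank 1; hence corank 1.

1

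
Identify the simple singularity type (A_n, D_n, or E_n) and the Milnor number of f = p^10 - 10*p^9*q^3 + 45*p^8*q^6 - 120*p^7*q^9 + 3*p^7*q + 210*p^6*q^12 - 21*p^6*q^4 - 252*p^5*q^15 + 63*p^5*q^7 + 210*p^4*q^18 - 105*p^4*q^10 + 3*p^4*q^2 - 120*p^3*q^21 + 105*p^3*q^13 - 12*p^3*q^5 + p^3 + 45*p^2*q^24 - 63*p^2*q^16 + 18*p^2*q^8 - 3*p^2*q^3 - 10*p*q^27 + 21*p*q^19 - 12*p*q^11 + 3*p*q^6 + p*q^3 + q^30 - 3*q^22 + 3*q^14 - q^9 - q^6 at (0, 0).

Type E7, Milnor number mu = 7.

The Hessian of f at 0 has rank 0. Corank 2; j^3 = p^3 is a perfect cube, so E-series; the 4-jet and mu = 7 give E_7.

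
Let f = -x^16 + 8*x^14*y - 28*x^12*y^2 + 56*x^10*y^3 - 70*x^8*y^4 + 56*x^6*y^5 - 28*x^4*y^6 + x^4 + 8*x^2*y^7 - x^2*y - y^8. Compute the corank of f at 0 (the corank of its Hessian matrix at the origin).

2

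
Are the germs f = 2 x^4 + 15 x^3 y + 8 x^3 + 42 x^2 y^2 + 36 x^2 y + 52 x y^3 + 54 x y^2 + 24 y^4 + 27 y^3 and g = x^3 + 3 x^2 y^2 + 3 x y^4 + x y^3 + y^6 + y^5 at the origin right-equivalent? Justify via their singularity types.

The Hessian of f at 0 has rank 0. Corank 2; j^3 = (2*x + 3*y)^3 is a perfect cube, so E-series; the 4-jet and mu = 7 give E_7. The Hessian of g at 0 has rank 0. Corank 2; j^3 = x^3 is a perfect cube, so E-series; the 4-jet and mu = 7 give E_7. Both have type E_7, hence right-equivalent.

Yes.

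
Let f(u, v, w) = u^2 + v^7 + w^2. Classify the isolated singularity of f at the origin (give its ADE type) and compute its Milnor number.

The Hessian of f at 0 is [[2, 0, 0], [0, 0, 0], [0, 0, 2]] with rank 2, so corank 1. A Groebner basis of the Jacobian ideal J(f) in C{u,v,w} is {v^6, u, w}; counting standard monomials gives mu = 6. Corank 1: A-series; mu = 6 gives A_6.

Type A_6, Milnor number mu = 6.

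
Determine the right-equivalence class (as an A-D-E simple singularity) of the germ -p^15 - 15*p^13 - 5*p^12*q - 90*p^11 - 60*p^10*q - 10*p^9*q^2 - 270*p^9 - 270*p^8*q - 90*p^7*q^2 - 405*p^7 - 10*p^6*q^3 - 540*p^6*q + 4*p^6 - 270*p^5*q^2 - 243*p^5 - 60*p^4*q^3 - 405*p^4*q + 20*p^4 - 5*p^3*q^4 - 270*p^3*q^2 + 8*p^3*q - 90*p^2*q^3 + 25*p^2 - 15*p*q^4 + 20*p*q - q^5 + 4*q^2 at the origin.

The Hessian of f at 0 has rank 1. Corank 1: A-series; mu = 4 gives A_4.

A_4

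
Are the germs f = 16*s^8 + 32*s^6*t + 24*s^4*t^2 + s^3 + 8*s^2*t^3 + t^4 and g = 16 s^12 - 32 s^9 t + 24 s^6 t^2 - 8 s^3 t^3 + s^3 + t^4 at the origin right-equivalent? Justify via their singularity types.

The Hessian of f at 0 has rank 0. Corank 2; j^3 = s^3 is a perfect cube, so E-series; the 4-jet and mu = 6 give E_6. The Hessian of g at 0 has rank 0. Corank 2; j^3 = s^3 is a perfect cube, so E-series; the 4-jet and mu = 6 give E_6. Both have type E_6, hence right-equivalent.

Yes.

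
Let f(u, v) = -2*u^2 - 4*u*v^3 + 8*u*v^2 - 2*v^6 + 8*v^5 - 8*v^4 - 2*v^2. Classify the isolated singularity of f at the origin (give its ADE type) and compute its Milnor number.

Type A1, Milnor number mu = 1.

The Hessian of f at 0 is [[-4, 0], [0, -4]] with rank 2, so corank 0. A Groebner basis of the Jacobian ideal J(f) in C{u,v} is {u, v}; counting standard monomials gives mu = 1. Corank 0: nondegenerate Morse point, so A_1.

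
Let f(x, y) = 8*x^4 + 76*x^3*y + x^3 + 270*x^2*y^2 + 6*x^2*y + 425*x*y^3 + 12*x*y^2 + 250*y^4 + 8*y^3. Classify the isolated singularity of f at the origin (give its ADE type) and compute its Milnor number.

The Hessian of f at 0 has rank 0. Corank 2; j^3 = (x + 2*y)^3 is a perfect cube, so E-series; the 4-jet and mu = 7 give E_7.

Type E7, Milnor number mu = 7.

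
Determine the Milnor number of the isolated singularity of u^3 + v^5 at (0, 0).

The Hessian of f at 0 is [[0, 0], [0, 0]] with rank 0, so corank 2. A Groebner basis of the Jacobian ideal J(f) in C{u,v} is {v^4, u^2}; counting standard monomials gives mu = 8. Corank 2; j^3 = u^3 is a perfect cube, so E-series; the 5-jet and mu = 8 give E_8.

8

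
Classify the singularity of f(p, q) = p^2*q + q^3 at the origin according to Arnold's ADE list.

The Hessian of f at 0 has rank 0. Corank 2; j^3 = q*(p^2 + q^2) splits into three distinct lines over C (the quadratic factor has nonzero discriminant), so D_4.

D_4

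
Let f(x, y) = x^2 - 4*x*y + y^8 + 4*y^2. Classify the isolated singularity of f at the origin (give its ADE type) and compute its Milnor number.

The Hessian of f at 0 is [[2, -4], [-4, 8]] with rank 1, so corank 1. A Groebner basis of the Jacobian ideal J(f) in C{x,y} is {y^7, x - 2*y}; counting standard monomials gives mu = 7. Corank 1: A-series; mu = 7 gives A_7.

Type A_7, Milnor number mu = 7.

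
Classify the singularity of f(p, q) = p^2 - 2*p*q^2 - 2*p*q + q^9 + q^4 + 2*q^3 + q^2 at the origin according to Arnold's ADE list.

A_{8}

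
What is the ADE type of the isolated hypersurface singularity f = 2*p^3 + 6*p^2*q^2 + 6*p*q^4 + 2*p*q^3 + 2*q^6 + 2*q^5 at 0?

The Hessian of f at 0 is [[0, 0], [0, 0]] with rank 0, so corank 2. A Groebner basis of the Jacobian ideal J(f) in C{p,q} is {-p^2 + q^4 - q^3/3, p^3, p^2*q + p^2/3 + q^3/9, p^2 + p*q^2 + q^3/3}; counting standard monomials gives mu = 7. Corank 2; j^3 = 2*p^3 is a perfect cube, so E-series; the 4-jet and mu = 7 give E_7.

E7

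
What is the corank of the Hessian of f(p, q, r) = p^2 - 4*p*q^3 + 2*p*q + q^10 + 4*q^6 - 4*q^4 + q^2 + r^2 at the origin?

The Hessian at 0 is [[2, 2, 0], [2, 2, 0], [0, 0, 2]] of rank 2; hence corank 1.

1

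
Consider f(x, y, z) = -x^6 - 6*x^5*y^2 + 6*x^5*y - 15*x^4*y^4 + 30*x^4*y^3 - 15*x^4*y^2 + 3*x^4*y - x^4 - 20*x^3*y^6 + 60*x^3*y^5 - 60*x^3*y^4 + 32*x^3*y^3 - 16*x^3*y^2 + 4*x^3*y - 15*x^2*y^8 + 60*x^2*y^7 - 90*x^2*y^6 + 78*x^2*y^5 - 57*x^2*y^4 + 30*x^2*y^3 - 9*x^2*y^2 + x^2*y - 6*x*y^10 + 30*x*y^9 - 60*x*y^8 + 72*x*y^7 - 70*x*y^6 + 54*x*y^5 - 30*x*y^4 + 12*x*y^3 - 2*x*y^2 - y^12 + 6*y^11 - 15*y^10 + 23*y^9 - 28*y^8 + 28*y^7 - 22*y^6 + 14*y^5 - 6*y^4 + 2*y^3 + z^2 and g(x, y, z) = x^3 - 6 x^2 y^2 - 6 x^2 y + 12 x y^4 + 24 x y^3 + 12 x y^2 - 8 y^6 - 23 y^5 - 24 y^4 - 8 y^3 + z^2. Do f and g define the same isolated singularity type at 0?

No.

The Hessian of f at 0 is [[0, 0, 0], [0, 0, 0], [0, 0, 2]] with rank 1, so corank 2. A Groebner basis of the Jacobian ideal J(f) in C{x,y,z} is {y^3, x^2 + 2*y^2, x*y - y^2, z}; counting standard monomials gives mu = 4. Corank 2; j^3 = y*(x^2 - 2*x*y + 2*y^2) splits into three distinct lines over C (the quadratic factor has nonzero discriminant), so D_4. The Hessian of g at 0 is [[0, 0, 0], [0, 0, 0], [0, 0, 2]] with rank 1, so corank 2. A Groebner basis of the Jacobian ideal J(g) in C{x,y,z} is {y^4, x^3 - 6*x^2*y + 3*x^2 - 12*x*y + 16*y^3 + 12*y^2, -x^2/4 + x*y^2 + x*y - 2*y^3 - y^2, z}; counting standard monomials gives mu = 8. Corank 2; j^3 = (x - 2*y)^3 is a perfect cube, so E-series; the 5-jet and mu = 8 give E_8. f is D_4 but g is E_8, hence not right-equivalent.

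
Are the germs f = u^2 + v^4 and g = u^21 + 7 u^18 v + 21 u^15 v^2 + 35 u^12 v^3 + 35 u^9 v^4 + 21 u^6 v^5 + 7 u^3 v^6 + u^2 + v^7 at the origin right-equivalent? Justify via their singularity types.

No.

The Hessian of f at 0 has rank 1. Corank 1: A-series; mu = 3 gives A_3. The Hessian of g at 0 has rank 1. Corank 1: A-series; mu = 6 gives A_6. f is A_3 but g is A_6, hence not right-equivalent.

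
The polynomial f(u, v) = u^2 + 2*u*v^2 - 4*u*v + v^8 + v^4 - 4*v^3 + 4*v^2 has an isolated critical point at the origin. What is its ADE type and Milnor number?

Type A7, Milnor number mu = 7.

The Hessian of f at 0 has rank 1. Corank 1: A-series; mu = 7 gives A_7.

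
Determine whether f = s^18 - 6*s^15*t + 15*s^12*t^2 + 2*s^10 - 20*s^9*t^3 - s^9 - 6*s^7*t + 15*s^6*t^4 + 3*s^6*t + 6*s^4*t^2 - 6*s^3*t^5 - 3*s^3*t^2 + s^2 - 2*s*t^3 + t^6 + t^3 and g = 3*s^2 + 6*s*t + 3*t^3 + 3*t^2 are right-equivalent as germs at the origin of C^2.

The Hessian of f at 0 has rank 1. Corank 1: A-series; mu = 2 gives A_2. The Hessian of g at 0 has rank 1. Corank 1: A-series; mu = 2 gives A_2. Both have type A_2, hence right-equivalent.

Yes.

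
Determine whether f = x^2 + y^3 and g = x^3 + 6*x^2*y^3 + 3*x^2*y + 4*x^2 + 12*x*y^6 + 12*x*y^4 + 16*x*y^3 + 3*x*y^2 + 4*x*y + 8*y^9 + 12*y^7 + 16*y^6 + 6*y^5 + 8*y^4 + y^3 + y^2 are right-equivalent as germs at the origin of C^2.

The Hessian of f at 0 is [[2, 0], [0, 0]] with rank 1, so corank 1. A Groebner basis of the Jacobian ideal J(f) in C{x,y} is {y^2, x}; counting standard monomials gives mu = 2. Corank 1: A-series; mu = 2 gives A_2. The Hessian of g at 0 is [[8, 4], [4, 2]] with rank 1, so corank 1. A Groebner basis of the Jacobian ideal J(g) in C{x,y} is {y^2, x + y/2}; counting standard monomials gives mu = 2. Corank 1: A-series; mu = 2 gives A_2. Both have type A_2, hence right-equivalent.

Yes.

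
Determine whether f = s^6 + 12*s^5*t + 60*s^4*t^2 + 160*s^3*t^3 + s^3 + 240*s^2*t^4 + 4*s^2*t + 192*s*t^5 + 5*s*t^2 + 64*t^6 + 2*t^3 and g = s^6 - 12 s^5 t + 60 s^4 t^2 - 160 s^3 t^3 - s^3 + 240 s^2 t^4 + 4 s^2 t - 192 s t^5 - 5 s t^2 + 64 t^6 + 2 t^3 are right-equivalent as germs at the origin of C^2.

Yes.

The Hessian of f at 0 has rank 0. Corank 2; j^3 = (s + t)^2*(s + 2*t) has shape L^2 M (L != M), so D-series; mu = 7 gives D_7. The Hessian of g at 0 has rank 0. Corank 2; j^3 = -(s - 2*t)*(s - t)^2 has shape L^2 M (L != M), so D-series; mu = 7 gives D_7. Both have type D_7, hence right-equivalent.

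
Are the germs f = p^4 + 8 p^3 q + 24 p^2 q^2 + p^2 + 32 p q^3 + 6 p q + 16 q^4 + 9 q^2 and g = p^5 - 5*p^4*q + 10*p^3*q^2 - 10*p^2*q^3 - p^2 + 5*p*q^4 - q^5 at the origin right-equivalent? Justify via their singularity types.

No.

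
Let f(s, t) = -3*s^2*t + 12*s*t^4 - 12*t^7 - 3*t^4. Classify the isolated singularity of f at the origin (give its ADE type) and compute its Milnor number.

The Hessian of f at 0 is [[0, 0], [0, 0]] with rank 0, so corank 2. A Groebner basis of the Jacobian ideal J(f) in C{s,t} is {s^3, s^2/4 + t^3, s*t}; counting standard monomials gives mu = 5. Corank 2; j^3 = -3*s^2*t has shape L^2 M (L != M), so D-series; mu = 5 gives D_5.

Type D5, Milnor number mu = 5.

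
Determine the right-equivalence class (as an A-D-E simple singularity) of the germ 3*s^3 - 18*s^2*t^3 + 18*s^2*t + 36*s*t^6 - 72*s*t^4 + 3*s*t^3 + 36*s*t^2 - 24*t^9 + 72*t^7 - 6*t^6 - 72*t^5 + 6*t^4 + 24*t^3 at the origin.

E_{7}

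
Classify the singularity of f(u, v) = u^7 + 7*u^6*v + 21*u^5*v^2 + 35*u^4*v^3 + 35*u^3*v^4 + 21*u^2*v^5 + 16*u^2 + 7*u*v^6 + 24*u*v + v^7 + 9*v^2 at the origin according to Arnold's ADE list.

A_{6}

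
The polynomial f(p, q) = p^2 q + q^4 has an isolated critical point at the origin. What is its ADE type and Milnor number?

Type D_{5}, Milnor number mu = 5.

The Hessian of f at 0 has rank 0. Corank 2; j^3 = p^2*q has shape L^2 M (L != M), so D-series; mu = 5 gives D_5.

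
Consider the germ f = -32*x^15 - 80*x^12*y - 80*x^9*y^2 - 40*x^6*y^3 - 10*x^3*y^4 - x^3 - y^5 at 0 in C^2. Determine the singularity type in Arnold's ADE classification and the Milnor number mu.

Type E8, Milnor number mu = 8.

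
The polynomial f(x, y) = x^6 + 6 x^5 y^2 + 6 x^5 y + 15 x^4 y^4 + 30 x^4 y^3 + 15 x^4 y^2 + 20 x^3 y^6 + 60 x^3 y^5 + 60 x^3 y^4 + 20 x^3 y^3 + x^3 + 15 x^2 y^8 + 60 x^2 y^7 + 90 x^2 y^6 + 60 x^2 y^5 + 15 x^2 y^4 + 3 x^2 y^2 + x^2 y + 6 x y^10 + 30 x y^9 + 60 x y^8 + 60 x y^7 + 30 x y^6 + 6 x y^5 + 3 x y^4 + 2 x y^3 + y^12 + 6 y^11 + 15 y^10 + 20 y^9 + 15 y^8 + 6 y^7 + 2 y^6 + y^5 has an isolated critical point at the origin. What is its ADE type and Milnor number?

Type D7, Milnor number mu = 7.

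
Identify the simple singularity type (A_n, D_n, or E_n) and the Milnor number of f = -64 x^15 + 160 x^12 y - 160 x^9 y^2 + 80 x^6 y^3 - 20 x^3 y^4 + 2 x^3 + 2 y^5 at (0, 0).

Type E8, Milnor number mu = 8.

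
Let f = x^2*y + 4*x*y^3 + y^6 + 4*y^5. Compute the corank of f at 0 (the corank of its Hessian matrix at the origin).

2

Hessian at 0 has rank 0.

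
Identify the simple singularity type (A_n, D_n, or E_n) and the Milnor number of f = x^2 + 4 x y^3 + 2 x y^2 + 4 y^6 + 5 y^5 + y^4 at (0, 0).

The Hessian of f at 0 has rank 1. Corank 1: A-series; mu = 4 gives A_4.

Type A_4, Milnor number mu = 4.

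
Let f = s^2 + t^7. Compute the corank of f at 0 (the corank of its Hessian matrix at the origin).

Hessian at 0 has rank 1.

1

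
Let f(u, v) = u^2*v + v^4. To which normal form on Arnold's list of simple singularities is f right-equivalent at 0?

The Hessian of f at 0 has rank 0. Corank 2; j^3 = u^2*v has shape L^2 M (L != M), so D-series; mu = 5 gives D_5.

D5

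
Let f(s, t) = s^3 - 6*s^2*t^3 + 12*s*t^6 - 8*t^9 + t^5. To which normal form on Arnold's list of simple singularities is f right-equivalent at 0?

The Hessian of f at 0 has rank 0. Corank 2; j^3 = s^3 is a perfect cube, so E-series; the 5-jet and mu = 8 give E_8.

E_8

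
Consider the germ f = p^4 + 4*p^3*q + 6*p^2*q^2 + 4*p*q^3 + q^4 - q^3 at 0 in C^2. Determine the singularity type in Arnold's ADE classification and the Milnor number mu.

Type E_{6}, Milnor number mu = 6.

The Hessian of f at 0 is [[0, 0], [0, 0]] with rank 0, so corank 2. A Groebner basis of the Jacobian ideal J(f) in C{p,q} is {p^3 + 3*p^2*q, q^2}; counting standard monomials gives mu = 6. Corank 2; j^3 = -q^3 is a perfect cube, so E-series; the 4-jet and mu = 6 give E_6.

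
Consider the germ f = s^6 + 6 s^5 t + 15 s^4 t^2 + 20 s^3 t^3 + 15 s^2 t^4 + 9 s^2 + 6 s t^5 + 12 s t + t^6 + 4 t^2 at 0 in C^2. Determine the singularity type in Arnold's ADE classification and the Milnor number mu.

Type A_5, Milnor number mu = 5.

The Hessian of f at 0 has rank 1. Corank 1: A-series; mu = 5 gives A_5.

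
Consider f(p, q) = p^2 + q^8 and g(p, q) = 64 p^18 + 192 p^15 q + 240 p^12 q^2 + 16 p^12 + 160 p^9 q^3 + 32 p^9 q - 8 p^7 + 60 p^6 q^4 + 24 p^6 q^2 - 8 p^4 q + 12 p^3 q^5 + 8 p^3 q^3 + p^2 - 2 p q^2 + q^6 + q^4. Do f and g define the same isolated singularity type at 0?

No.

The Hessian of f at 0 has rank 1. Corank 1: A-series; mu = 7 gives A_7. The Hessian of g at 0 has rank 1. Corank 1: A-series; mu = 5 gives A_5. f is A_7 but g is A_5, hence not right-equivalent.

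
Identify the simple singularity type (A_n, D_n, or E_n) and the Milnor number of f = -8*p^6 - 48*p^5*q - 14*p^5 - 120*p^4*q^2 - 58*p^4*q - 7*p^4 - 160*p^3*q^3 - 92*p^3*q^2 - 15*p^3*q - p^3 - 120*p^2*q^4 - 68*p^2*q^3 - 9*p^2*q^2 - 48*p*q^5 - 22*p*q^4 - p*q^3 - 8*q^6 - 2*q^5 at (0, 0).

The Hessian of f at 0 has rank 0. Corank 2; j^3 = -p^3 is a perfect cube, so E-series; the 4-jet and mu = 7 give E_7.

Type E_7, Milnor number mu = 7.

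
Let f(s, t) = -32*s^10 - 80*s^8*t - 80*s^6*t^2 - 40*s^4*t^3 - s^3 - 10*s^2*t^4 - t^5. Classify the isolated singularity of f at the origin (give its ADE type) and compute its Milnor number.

The Hessian of f at 0 is [[0, 0], [0, 0]] with rank 0, so corank 2. A Groebner basis of the Jacobian ideal J(f) in C{s,t} is {t^4, s^2}; counting standard monomials gives mu = 8. Corank 2; j^3 = -s^3 is a perfect cube, so E-series; the 5-jet and mu = 8 give E_8.

Type E_8, Milnor number mu = 8.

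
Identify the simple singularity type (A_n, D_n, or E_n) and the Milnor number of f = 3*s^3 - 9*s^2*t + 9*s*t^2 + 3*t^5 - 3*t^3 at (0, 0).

Type E_{8}, Milnor number mu = 8.

The Hessian of f at 0 is [[0, 0], [0, 0]] with rank 0, so corank 2. A Groebner basis of the Jacobian ideal J(f) in C{s,t} is {t^4, s^2 - 2*s*t + t^2}; counting standard monomials gives mu = 8. Corank 2; j^3 = 3*(s - t)^3 is a perfect cube, so E-series; the 5-jet and mu = 8 give E_8.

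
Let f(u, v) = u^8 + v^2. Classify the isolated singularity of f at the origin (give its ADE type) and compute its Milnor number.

The Hessian of f at 0 has rank 1. Corank 1: A-series; mu = 7 gives A_7.

Type A_{7}, Milnor number mu = 7.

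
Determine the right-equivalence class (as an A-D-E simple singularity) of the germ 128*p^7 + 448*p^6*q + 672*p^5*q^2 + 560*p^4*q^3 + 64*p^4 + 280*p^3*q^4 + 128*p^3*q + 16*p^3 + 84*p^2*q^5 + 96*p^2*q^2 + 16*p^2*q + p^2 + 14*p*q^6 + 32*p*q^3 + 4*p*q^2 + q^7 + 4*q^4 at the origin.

A6

The Hessian of f at 0 has rank 1. Corank 1: A-series; mu = 6 gives A_6.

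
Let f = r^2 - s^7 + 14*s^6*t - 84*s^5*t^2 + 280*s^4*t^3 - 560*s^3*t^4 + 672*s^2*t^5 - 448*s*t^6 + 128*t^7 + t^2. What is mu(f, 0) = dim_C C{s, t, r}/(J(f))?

The Hessian of f at 0 is [[0, 0, 0], [0, 2, 0], [0, 0, 2]] with rank 2, so corank 1. A Groebner basis of the Jacobian ideal J(f) in C{s,t,r} is {s^6, t, r}; counting standard monomials gives mu = 6. Corank 1: A-series; mu = 6 gives A_6.

6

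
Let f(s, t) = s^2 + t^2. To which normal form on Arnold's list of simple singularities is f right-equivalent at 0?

A_1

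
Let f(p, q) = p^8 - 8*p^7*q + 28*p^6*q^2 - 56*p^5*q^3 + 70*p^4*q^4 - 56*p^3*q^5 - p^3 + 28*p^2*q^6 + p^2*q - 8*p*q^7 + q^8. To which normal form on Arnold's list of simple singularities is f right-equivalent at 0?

D_{9}

The Hessian of f at 0 is [[0, 0], [0, 0]] with rank 0, so corank 2. A Groebner basis of the Jacobian ideal J(f) in C{p,q} is {p*q/8 + q^7, p*q^2, p^2 - p*q}; counting standard monomials gives mu = 9. Corank 2; j^3 = -p^2*(p - q) has shape L^2 M (L != M), so D-series; mu = 9 gives D_9.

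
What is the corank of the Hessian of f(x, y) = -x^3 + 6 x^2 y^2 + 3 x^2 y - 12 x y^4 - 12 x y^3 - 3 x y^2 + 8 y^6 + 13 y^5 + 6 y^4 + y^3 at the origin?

2

Hessian at 0 has rank 0.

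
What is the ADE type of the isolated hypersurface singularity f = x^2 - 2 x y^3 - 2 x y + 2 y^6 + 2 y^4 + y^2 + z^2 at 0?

A5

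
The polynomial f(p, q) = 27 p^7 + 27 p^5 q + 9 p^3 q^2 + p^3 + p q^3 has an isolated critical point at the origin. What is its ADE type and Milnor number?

The Hessian of f at 0 has rank 0. Corank 2; j^3 = p^3 is a perfect cube, so E-series; the 4-jet and mu = 7 give E_7.

Type E_7, Milnor number mu = 7.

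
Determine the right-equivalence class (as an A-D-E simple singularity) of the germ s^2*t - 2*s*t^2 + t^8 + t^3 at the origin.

The Hessian of f at 0 is [[0, 0], [0, 0]] with rank 0, so corank 2. A Groebner basis of the Jacobian ideal J(f) in C{s,t} is {s^2/8 + t^7 - t^2/8, s^3 - t^3, s*t - t^2}; counting standard monomials gives mu = 9. Corank 2; j^3 = t*(s - t)^2 has shape L^2 M (L != M), so D-series; mu = 9 gives D_9.

D_9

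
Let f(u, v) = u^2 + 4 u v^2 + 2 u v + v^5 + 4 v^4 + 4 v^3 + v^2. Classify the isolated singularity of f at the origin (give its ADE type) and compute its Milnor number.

Type A4, Milnor number mu = 4.

The Hessian of f at 0 is [[2, 2], [2, 2]] with rank 1, so corank 1. A Groebner basis of the Jacobian ideal J(f) in C{u,v} is {u^2 + 2*u*v - u/2 - v/2, u/2 + v^2 + v/2}; counting standard monomials gives mu = 4. Corank 1: A-series; mu = 4 gives A_4.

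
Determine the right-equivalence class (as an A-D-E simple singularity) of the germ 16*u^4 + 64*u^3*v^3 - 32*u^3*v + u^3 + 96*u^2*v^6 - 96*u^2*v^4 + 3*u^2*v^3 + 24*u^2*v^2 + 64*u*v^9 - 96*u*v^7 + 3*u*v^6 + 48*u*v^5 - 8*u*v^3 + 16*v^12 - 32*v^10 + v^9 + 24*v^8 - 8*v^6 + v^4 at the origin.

E_6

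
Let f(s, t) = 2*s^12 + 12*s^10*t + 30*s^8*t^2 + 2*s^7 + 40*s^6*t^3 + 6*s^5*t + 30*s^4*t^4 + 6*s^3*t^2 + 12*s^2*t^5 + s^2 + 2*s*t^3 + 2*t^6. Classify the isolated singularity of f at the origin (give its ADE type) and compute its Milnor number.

Type A5, Milnor number mu = 5.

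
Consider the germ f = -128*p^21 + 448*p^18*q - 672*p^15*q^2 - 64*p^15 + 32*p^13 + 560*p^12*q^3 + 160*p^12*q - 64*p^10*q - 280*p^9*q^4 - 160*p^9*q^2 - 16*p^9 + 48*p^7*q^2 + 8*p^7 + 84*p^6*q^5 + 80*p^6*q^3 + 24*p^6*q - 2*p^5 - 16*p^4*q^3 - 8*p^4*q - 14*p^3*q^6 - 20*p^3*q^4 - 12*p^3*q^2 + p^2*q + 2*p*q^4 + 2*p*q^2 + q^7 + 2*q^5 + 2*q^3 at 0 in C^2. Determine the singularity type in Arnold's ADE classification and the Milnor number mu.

The Hessian of f at 0 has rank 0. Corank 2; j^3 = q*(p^2 + 2*p*q + 2*q^2) splits into three distinct lines over C (the quadratic factor has nonzero discriminant), so D_4.

Type D4, Milnor number mu = 4.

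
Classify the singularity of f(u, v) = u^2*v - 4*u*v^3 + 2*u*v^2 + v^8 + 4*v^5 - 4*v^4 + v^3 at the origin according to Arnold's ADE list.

D_9

The Hessian of f at 0 is [[0, 0], [0, 0]] with rank 0, so corank 2. A Groebner basis of the Jacobian ideal J(f) in C{u,v} is {u^4 - 3*u^3 - 7*u^2*v - 4*u^2 + 5*u*v^2/2 - 19*u*v/4 - 3*v^2/4, u^3*v + 3*u^3/2 + 3*u^2*v + u^2 + 5*u*v/4 + v^2/4, -u^3/2 + u^2*v^2 - u^2*v/2, -u*v/2 + v^3 - v^2/2}; counting standard monomials gives mu = 9. Corank 2; j^3 = v*(u + v)^2 has shape L^2 M (L != M), so D-series; mu = 9 gives D_9.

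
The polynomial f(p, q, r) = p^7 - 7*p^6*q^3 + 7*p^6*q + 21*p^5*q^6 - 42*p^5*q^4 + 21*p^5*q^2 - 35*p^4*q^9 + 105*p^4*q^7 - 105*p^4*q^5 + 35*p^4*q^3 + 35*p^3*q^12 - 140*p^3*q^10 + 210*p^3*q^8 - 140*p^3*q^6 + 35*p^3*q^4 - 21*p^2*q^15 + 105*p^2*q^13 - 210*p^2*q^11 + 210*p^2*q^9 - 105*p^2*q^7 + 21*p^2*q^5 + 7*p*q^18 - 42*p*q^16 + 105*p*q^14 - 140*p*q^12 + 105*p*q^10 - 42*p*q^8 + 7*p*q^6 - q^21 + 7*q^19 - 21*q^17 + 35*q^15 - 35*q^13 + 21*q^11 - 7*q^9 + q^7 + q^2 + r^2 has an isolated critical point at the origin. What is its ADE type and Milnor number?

The Hessian of f at 0 has rank 2. Corank 1: A-series; mu = 6 gives A_6.

Type A_6, Milnor number mu = 6.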